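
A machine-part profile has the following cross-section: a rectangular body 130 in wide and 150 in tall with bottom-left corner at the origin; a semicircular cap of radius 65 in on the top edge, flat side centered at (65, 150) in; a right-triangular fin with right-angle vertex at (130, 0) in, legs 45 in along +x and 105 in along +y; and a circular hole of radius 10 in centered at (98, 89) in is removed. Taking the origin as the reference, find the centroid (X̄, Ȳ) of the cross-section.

Part | A | x̄ᵢ | ȳᵢ | A·x̄ᵢ | A·ȳᵢ
rectangular body | 19500.00 | 65.00 | 75.00 | 1267500.00 | 1462500.00
semicircular top | 6636.61 | 65.00 | 177.59 | 431379.94 | 1178575.51
triangular fin | 2362.50 | 145.00 | 35.00 | 342562.50 | 82687.50
hole | -314.16 | 98.00 | 89.00 | -30787.61 | -27960.17
Σ | 28184.96 |  |  | 2010654.83 | 2695802.83
X̄ = 2010654.83 / 28184.96 = 71.34 in
Ȳ = 2695802.83 / 28184.96 = 95.65 in

X̄ = 71.34 in, Ȳ = 95.65 in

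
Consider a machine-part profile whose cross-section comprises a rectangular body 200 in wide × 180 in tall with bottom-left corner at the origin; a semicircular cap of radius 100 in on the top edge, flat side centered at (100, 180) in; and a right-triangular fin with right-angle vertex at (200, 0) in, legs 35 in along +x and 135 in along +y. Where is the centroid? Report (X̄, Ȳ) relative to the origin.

X̄ = 104.88 in, Ȳ = 126.51 in

Part | A | x̄ᵢ | ȳᵢ | A·x̄ᵢ | A·ȳᵢ
rectangular body | 36000.00 | 100.00 | 90.00 | 3600000.00 | 3240000.00
semicircular top | 15707.96 | 100.00 | 222.44 | 1570796.33 | 3494100.05
triangular fin | 2362.50 | 211.67 | 45.00 | 500062.50 | 106312.50
Σ | 54070.46 |  |  | 5670858.83 | 6840412.55
X̄ = 5670858.83 / 54070.46 = 104.88 in
Ȳ = 6840412.55 / 54070.46 = 126.51 in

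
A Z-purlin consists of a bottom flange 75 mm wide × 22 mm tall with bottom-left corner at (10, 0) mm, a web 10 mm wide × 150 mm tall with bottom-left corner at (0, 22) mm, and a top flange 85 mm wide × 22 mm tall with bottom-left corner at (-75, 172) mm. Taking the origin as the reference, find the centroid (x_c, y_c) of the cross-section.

x_c = 5.00 mm, y_c = 100.77 mm

bottom flange: A = 75 × 22 = 1650.00, centroid at (47.50, 11.00).
web: A = 10 × 150 = 1500.00, centroid at (5.00, 97.00).
top flange: A = 85 × 22 = 1870.00, centroid at (-32.50, 183.00).
ΣA = 5020.00 mm²
ΣAx_c = (1650.00)(47.50) + (1500.00)(5.00) + (1870.00)(-32.50) = 25100.00 mm³
ΣAy_c = (1650.00)(11.00) + (1500.00)(97.00) + (1870.00)(183.00) = 505860.00 mm³
x_c = 25100.00 / 5020.00 = 5.00 mm
y_c = 505860.00 / 5020.00 = 100.77 mm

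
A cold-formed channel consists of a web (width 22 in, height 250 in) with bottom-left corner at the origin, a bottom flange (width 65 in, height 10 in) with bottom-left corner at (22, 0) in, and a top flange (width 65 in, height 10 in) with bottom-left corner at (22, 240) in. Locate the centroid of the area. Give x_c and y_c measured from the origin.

web: A = 22 × 250 = 5500.00, centroid at (11.00, 125.00).
bottom flange: A = 65 × 10 = 650.00, centroid at (54.50, 5.00).
top flange: A = 65 × 10 = 650.00, centroid at (54.50, 245.00).
ΣA = 6800.00 in²
ΣAx_c = (5500.00)(11.00) + (650.00)(54.50) + (650.00)(54.50) = 131350.00 in³
ΣAy_c = (5500.00)(125.00) + (650.00)(5.00) + (650.00)(245.00) = 850000.00 in³
x_c = 131350.00 / 6800.00 = 19.32 in
y_c = 850000.00 / 6800.00 = 125.00 in

x_c = 19.32 in, y_c = 125.00 in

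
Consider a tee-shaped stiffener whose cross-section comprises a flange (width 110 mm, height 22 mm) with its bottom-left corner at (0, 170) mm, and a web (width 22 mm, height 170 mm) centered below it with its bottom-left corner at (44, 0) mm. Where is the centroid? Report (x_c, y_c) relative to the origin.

x_c = 55.00 mm, y_c = 122.71 mm

Part | A | x̄ᵢ | ȳᵢ | A·x̄ᵢ | A·ȳᵢ
web | 3740.00 | 55.00 | 85.00 | 205700.00 | 317900.00
flange | 2420.00 | 55.00 | 181.00 | 133100.00 | 438020.00
Σ | 6160.00 |  |  | 338800.00 | 755920.00
x_c = 338800.00 / 6160.00 = 55.00 mm
y_c = 755920.00 / 6160.00 = 122.71 mm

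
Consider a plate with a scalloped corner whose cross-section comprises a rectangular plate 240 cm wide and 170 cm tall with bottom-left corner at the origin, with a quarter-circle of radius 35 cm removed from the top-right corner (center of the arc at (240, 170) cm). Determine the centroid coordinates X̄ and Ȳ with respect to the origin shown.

X̄ = 117.46 cm, Ȳ = 83.31 cm

plate: A = 240 × 170 = 40800.00, centroid at (120.00, 85.00).
removed quarter-circle: A = −¼π·35² = -962.11, centroid at (225.15, 155.15).
ΣA = 39837.89 cm²
ΣAX̄ = (40800.00)(120.00) + (-962.11)(225.15) = 4679384.61 cm³
ΣAȲ = (40800.00)(85.00) + (-962.11)(155.15) = 3318732.50 cm³
X̄ = 4679384.61 / 39837.89 = 117.46 cm
Ȳ = 3318732.50 / 39837.89 = 83.31 cm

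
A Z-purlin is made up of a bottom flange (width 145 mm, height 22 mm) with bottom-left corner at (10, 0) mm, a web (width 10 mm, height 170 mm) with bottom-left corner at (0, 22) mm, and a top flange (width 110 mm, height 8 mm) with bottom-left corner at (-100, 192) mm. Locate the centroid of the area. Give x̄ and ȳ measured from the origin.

Part | A | x̄ᵢ | ȳᵢ | A·x̄ᵢ | A·ȳᵢ
bottom flange | 3190.00 | 82.50 | 11.00 | 263175.00 | 35090.00
web | 1700.00 | 5.00 | 107.00 | 8500.00 | 181900.00
top flange | 880.00 | -45.00 | 196.00 | -39600.00 | 172480.00
Σ | 5770.00 |  |  | 232075.00 | 389470.00
x̄ = 232075.00 / 5770.00 = 40.22 mm
ȳ = 389470.00 / 5770.00 = 67.50 mm

x̄ = 40.22 mm, ȳ = 67.50 mm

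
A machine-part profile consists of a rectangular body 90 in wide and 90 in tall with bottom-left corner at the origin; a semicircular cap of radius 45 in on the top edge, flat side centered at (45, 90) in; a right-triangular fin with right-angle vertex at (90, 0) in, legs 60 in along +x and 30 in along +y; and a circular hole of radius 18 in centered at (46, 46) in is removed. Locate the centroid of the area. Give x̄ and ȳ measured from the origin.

x̄ = 50.15 in, ȳ = 60.35 in

rectangular body: A = 90 × 90 = 8100.00, centroid at (45.00, 45.00).
semicircular top: A = ½π·45² = 3180.86, centroid at (45.00, 109.10).
triangular fin: A = ½·60·30 = 900.00, centroid at (110.00, 10.00).
hole: A = −π·18² = -1017.88, centroid at (46.00, 46.00).
ΣA = 11162.99 in², ΣAx̄ = 559816.52 in³, ΣAȳ = 673705.33 in³.
x̄ = 559816.52/11162.99 = 50.15 in; ȳ = 673705.33/11162.99 = 60.35 in.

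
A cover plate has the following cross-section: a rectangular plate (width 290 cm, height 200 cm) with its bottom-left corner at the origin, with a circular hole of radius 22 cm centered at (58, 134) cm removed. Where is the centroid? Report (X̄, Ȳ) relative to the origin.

X̄ = 147.34 cm, Ȳ = 99.08 cm

plate: A = 290 × 200 = 58000.00, centroid at (145.00, 100.00).
hole: A = −π·22² = -1520.53, centroid at (58.00, 134.00).
ΣA = 56479.47 cm², ΣAX̄ = 8321809.21 cm³, ΣAȲ = 5596248.87 cm³.
X̄ = 8321809.21/56479.47 = 147.34 cm; Ȳ = 5596248.87/56479.47 = 99.08 cm.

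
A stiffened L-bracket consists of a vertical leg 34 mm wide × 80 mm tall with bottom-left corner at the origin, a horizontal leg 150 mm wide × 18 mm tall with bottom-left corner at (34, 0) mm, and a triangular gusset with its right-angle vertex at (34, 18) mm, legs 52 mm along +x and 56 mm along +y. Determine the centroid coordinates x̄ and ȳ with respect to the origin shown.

vertical leg: A = 34 × 80 = 2720.00, centroid at (17.00, 40.00).
horizontal leg: A = 150 × 18 = 2700.00, centroid at (109.00, 9.00).
gusset: A = ½·52·56 = 1456.00, centroid at (51.33, 36.67).
ΣA = 6876.00 mm², ΣAx̄ = 415281.33 mm³, ΣAȳ = 186486.67 mm³.
x̄ = 415281.33/6876.00 = 60.40 mm; ȳ = 186486.67/6876.00 = 27.12 mm.

x̄ = 60.40 mm, ȳ = 27.12 mm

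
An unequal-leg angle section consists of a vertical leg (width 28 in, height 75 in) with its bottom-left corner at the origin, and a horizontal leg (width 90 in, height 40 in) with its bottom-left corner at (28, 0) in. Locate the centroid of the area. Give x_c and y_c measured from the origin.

x_c = 51.26 in, y_c = 26.45 in

vertical leg: A = 28 × 75 = 2100.00, centroid at (14.00, 37.50).
horizontal leg: A = 90 × 40 = 3600.00, centroid at (73.00, 20.00).
ΣA = 5700.00 in²
ΣAx_c = (2100.00)(14.00) + (3600.00)(73.00) = 292200.00 in³
ΣAy_c = (2100.00)(37.50) + (3600.00)(20.00) = 150750.00 in³
x_c = 292200.00 / 5700.00 = 51.26 in
y_c = 150750.00 / 5700.00 = 26.45 in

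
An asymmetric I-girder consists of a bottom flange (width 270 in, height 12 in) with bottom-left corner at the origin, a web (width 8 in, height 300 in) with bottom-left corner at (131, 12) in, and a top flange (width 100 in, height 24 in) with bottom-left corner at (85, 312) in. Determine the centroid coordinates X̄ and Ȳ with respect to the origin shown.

X̄ = 135.00 in, Ȳ = 147.49 in

bottom flange: A = 270 × 12 = 3240.00, centroid at (135.00, 6.00).
web: A = 8 × 300 = 2400.00, centroid at (135.00, 162.00).
top flange: A = 100 × 24 = 2400.00, centroid at (135.00, 324.00).
ΣA = 8040.00 in²
ΣAX̄ = (3240.00)(135.00) + (2400.00)(135.00) + (2400.00)(135.00) = 1085400.00 in³
ΣAȲ = (3240.00)(6.00) + (2400.00)(162.00) + (2400.00)(324.00) = 1185840.00 in³
X̄ = 1085400.00 / 8040.00 = 135.00 in
Ȳ = 1185840.00 / 8040.00 = 147.49 in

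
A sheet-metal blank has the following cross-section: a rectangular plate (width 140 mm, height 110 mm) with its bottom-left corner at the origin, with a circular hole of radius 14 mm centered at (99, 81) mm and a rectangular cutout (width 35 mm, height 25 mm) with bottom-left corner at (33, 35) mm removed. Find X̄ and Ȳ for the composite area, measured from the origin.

X̄ = 69.94 mm, Ȳ = 54.32 mm

Part | A | x̄ᵢ | ȳᵢ | A·x̄ᵢ | A·ȳᵢ
plate | 15400.00 | 70.00 | 55.00 | 1078000.00 | 847000.00
hole 1 | -615.75 | 99.00 | 81.00 | -60959.46 | -49875.92
hole 2 | -875.00 | 50.50 | 47.50 | -44187.50 | -41562.50
Σ | 13909.25 |  |  | 972853.04 | 755561.58
X̄ = 972853.04 / 13909.25 = 69.94 mm
Ȳ = 755561.58 / 13909.25 = 54.32 mm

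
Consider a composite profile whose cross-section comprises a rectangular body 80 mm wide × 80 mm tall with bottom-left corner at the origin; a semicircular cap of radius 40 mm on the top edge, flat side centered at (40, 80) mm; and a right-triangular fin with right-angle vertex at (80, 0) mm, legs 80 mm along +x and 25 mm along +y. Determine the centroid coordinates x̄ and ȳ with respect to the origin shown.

rectangular body: A = 80 × 80 = 6400.00, centroid at (40.00, 40.00).
semicircular top: A = ½π·40² = 2513.27, centroid at (40.00, 96.98).
triangular fin: A = ½·80·25 = 1000.00, centroid at (106.67, 8.33).
ΣA = 9913.27 mm²
ΣAx̄ = (6400.00)(40.00) + (2513.27)(40.00) + (1000.00)(106.67) = 463197.63 mm³
ΣAȳ = (6400.00)(40.00) + (2513.27)(96.98) + (1000.00)(8.33) = 508061.93 mm³
x̄ = 463197.63 / 9913.27 = 46.72 mm
ȳ = 508061.93 / 9913.27 = 51.25 mm

x̄ = 46.72 mm, ȳ = 51.25 mm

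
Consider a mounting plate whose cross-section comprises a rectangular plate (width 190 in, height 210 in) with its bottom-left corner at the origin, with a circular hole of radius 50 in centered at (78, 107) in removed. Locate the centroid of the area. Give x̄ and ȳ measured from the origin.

Part | A | x̄ᵢ | ȳᵢ | A·x̄ᵢ | A·ȳᵢ
plate | 39900.00 | 95.00 | 105.00 | 3790500.00 | 4189500.00
hole | -7853.98 | 78.00 | 107.00 | -612610.57 | -840376.03
Σ | 32046.02 |  |  | 3177889.43 | 3349123.97
x̄ = 3177889.43 / 32046.02 = 99.17 in
ȳ = 3349123.97 / 32046.02 = 104.51 in

x̄ = 99.17 in, ȳ = 104.51 in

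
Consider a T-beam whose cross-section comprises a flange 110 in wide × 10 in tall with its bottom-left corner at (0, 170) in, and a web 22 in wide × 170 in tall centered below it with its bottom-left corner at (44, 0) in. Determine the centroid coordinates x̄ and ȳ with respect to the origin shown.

x̄ = 55.00 in, ȳ = 105.45 in

web: A = 22 × 170 = 3740.00, centroid at (55.00, 85.00).
flange: A = 110 × 10 = 1100.00, centroid at (55.00, 175.00).
ΣA = 4840.00 in²
ΣAx̄ = (3740.00)(55.00) + (1100.00)(55.00) = 266200.00 in³
ΣAȳ = (3740.00)(85.00) + (1100.00)(175.00) = 510400.00 in³
x̄ = 266200.00 / 4840.00 = 55.00 in
ȳ = 510400.00 / 4840.00 = 105.45 in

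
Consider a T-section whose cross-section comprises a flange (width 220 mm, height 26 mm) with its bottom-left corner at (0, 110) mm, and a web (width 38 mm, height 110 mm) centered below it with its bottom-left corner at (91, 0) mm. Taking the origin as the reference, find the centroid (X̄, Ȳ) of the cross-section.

Part | A | x̄ᵢ | ȳᵢ | A·x̄ᵢ | A·ȳᵢ
web | 4180.00 | 110.00 | 55.00 | 459800.00 | 229900.00
flange | 5720.00 | 110.00 | 123.00 | 629200.00 | 703560.00
Σ | 9900.00 |  |  | 1089000.00 | 933460.00
X̄ = 1089000.00 / 9900.00 = 110.00 mm
Ȳ = 933460.00 / 9900.00 = 94.29 mm

X̄ = 110.00 mm, Ȳ = 94.29 mm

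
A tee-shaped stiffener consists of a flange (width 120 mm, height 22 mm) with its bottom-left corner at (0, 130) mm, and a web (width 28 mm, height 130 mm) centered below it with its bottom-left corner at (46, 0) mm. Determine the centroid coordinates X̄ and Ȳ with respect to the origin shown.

X̄ = 60.00 mm, Ȳ = 96.95 mm

web: A = 28 × 130 = 3640.00, centroid at (60.00, 65.00).
flange: A = 120 × 22 = 2640.00, centroid at (60.00, 141.00).
ΣA = 6280.00 mm²
ΣAX̄ = (3640.00)(60.00) + (2640.00)(60.00) = 376800.00 mm³
ΣAȲ = (3640.00)(65.00) + (2640.00)(141.00) = 608840.00 mm³
X̄ = 376800.00 / 6280.00 = 60.00 mm
Ȳ = 608840.00 / 6280.00 = 96.95 mm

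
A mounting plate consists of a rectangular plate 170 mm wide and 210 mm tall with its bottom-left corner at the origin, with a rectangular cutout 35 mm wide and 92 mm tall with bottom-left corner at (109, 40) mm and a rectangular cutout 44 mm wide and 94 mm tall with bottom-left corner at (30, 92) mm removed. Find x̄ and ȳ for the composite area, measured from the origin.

x̄ = 85.10 mm, ȳ = 102.20 mm

Part | A | x̄ᵢ | ȳᵢ | A·x̄ᵢ | A·ȳᵢ
plate | 35700.00 | 85.00 | 105.00 | 3034500.00 | 3748500.00
hole 1 | -3220.00 | 126.50 | 86.00 | -407330.00 | -276920.00
hole 2 | -4136.00 | 52.00 | 139.00 | -215072.00 | -574904.00
Σ | 28344.00 |  |  | 2412098.00 | 2896676.00
x̄ = 2412098.00 / 28344.00 = 85.10 mm
ȳ = 2896676.00 / 28344.00 = 102.20 mm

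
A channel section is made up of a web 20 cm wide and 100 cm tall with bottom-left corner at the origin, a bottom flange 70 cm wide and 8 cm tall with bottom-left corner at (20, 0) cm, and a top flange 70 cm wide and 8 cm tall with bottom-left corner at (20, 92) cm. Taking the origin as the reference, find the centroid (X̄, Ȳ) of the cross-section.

Part | A | x̄ᵢ | ȳᵢ | A·x̄ᵢ | A·ȳᵢ
web | 2000.00 | 10.00 | 50.00 | 20000.00 | 100000.00
bottom flange | 560.00 | 55.00 | 4.00 | 30800.00 | 2240.00
top flange | 560.00 | 55.00 | 96.00 | 30800.00 | 53760.00
Σ | 3120.00 |  |  | 81600.00 | 156000.00
X̄ = 81600.00 / 3120.00 = 26.15 cm
Ȳ = 156000.00 / 3120.00 = 50.00 cm

X̄ = 26.15 cm, Ȳ = 50.00 cm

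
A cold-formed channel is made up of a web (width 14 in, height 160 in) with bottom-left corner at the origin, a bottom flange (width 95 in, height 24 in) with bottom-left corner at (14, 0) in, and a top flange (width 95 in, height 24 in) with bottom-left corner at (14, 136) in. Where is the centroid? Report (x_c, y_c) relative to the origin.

x_c = 43.55 in, y_c = 80.00 in

Part | A | x̄ᵢ | ȳᵢ | A·x̄ᵢ | A·ȳᵢ
web | 2240.00 | 7.00 | 80.00 | 15680.00 | 179200.00
bottom flange | 2280.00 | 61.50 | 12.00 | 140220.00 | 27360.00
top flange | 2280.00 | 61.50 | 148.00 | 140220.00 | 337440.00
Σ | 6800.00 |  |  | 296120.00 | 544000.00
x_c = 296120.00 / 6800.00 = 43.55 in
y_c = 544000.00 / 6800.00 = 80.00 in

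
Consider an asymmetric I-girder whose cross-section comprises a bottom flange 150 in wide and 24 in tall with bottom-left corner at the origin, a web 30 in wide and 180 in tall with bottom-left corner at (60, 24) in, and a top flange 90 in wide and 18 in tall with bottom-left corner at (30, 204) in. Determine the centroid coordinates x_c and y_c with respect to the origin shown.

bottom flange: A = 150 × 24 = 3600.00, centroid at (75.00, 12.00).
web: A = 30 × 180 = 5400.00, centroid at (75.00, 114.00).
top flange: A = 90 × 18 = 1620.00, centroid at (75.00, 213.00).
ΣA = 10620.00 in², ΣAx_c = 796500.00 in³, ΣAy_c = 1003860.00 in³.
x_c = 796500.00/10620.00 = 75.00 in; y_c = 1003860.00/10620.00 = 94.53 in.

x_c = 75.00 in, y_c = 94.53 in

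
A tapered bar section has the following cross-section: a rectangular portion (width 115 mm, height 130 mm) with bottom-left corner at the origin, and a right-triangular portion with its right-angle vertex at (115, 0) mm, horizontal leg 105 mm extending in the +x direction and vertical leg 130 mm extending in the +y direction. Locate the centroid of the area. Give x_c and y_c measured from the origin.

Part | A | x̄ᵢ | ȳᵢ | A·x̄ᵢ | A·ȳᵢ
rectangular portion | 14950.00 | 57.50 | 65.00 | 859625.00 | 971750.00
triangular portion | 6825.00 | 150.00 | 43.33 | 1023750.00 | 295750.00
Σ | 21775.00 |  |  | 1883375.00 | 1267500.00
x_c = 1883375.00 / 21775.00 = 86.49 mm
y_c = 1267500.00 / 21775.00 = 58.21 mm

x_c = 86.49 mm, y_c = 58.21 mm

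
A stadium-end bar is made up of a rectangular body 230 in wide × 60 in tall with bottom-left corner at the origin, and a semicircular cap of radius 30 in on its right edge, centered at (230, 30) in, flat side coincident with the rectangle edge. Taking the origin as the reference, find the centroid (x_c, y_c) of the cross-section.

rectangular body: A = 230 × 60 = 13800.00, centroid at (115.00, 30.00).
semicircular end: A = ½π·30² = 1413.72, centroid at (242.73, 30.00).
ΣA = 15213.72 in²
ΣAx_c = (13800.00)(115.00) + (1413.72)(242.73) = 1930154.84 in³
ΣAy_c = (13800.00)(30.00) + (1413.72)(30.00) = 456411.50 in³
x_c = 1930154.84 / 15213.72 = 126.87 in
y_c = 456411.50 / 15213.72 = 30.00 in

x_c = 126.87 in, y_c = 30.00 in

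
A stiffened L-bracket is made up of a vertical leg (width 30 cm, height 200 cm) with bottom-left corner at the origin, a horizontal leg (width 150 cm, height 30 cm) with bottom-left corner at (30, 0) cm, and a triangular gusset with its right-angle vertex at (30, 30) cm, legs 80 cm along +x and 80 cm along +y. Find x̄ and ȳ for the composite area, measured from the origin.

x̄ = 54.29 cm, ȳ = 61.96 cm

vertical leg: A = 30 × 200 = 6000.00, centroid at (15.00, 100.00).
horizontal leg: A = 150 × 30 = 4500.00, centroid at (105.00, 15.00).
gusset: A = ½·80·80 = 3200.00, centroid at (56.67, 56.67).
ΣA = 13700.00 cm²
ΣAx̄ = (6000.00)(15.00) + (4500.00)(105.00) + (3200.00)(56.67) = 743833.33 cm³
ΣAȳ = (6000.00)(100.00) + (4500.00)(15.00) + (3200.00)(56.67) = 848833.33 cm³
x̄ = 743833.33 / 13700.00 = 54.29 cm
ȳ = 848833.33 / 13700.00 = 61.96 cm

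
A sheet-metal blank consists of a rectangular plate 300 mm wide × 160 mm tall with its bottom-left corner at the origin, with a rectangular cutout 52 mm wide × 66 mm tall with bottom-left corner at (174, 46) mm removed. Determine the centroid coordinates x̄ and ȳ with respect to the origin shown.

plate: A = 300 × 160 = 48000.00, centroid at (150.00, 80.00).
hole: A = −(52 × 66) = -3432.00, centroid at (200.00, 79.00).
ΣA = 44568.00 mm²
ΣAx̄ = (48000.00)(150.00) + (-3432.00)(200.00) = 6513600.00 mm³
ΣAȳ = (48000.00)(80.00) + (-3432.00)(79.00) = 3568872.00 mm³
x̄ = 6513600.00 / 44568.00 = 146.15 mm
ȳ = 3568872.00 / 44568.00 = 80.08 mm

x̄ = 146.15 mm, ȳ = 80.08 mm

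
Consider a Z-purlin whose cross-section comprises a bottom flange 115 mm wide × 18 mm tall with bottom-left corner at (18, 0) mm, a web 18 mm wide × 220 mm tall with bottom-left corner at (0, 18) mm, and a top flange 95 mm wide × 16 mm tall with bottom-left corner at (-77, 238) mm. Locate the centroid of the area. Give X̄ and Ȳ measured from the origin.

X̄ = 19.48 mm, Ȳ = 119.13 mm

bottom flange: A = 115 × 18 = 2070.00, centroid at (75.50, 9.00).
web: A = 18 × 220 = 3960.00, centroid at (9.00, 128.00).
top flange: A = 95 × 16 = 1520.00, centroid at (-29.50, 246.00).
ΣA = 7550.00 mm², ΣAX̄ = 147085.00 mm³, ΣAȲ = 899430.00 mm³.
X̄ = 147085.00/7550.00 = 19.48 mm; Ȳ = 899430.00/7550.00 = 119.13 mm.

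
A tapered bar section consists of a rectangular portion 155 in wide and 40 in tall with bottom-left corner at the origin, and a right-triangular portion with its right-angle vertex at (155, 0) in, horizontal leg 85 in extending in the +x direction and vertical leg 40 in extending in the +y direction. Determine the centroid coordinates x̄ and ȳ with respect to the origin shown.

x̄ = 100.27 in, ȳ = 18.57 in

rectangular portion: A = 155 × 40 = 6200.00, centroid at (77.50, 20.00).
triangular portion: A = ½·85·40 = 1700.00, centroid at (183.33, 13.33).
ΣA = 7900.00 in², ΣAx̄ = 792166.67 in³, ΣAȳ = 146666.67 in³.
x̄ = 792166.67/7900.00 = 100.27 in; ȳ = 146666.67/7900.00 = 18.57 in.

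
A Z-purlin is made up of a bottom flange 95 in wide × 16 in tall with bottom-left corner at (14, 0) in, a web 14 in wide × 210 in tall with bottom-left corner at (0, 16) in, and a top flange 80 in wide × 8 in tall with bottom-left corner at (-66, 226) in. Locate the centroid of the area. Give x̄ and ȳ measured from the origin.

bottom flange: A = 95 × 16 = 1520.00, centroid at (61.50, 8.00).
web: A = 14 × 210 = 2940.00, centroid at (7.00, 121.00).
top flange: A = 80 × 8 = 640.00, centroid at (-26.00, 230.00).
ΣA = 5100.00 in²
ΣAx̄ = (1520.00)(61.50) + (2940.00)(7.00) + (640.00)(-26.00) = 97420.00 in³
ΣAȳ = (1520.00)(8.00) + (2940.00)(121.00) + (640.00)(230.00) = 515100.00 in³
x̄ = 97420.00 / 5100.00 = 19.10 in
ȳ = 515100.00 / 5100.00 = 101.00 in

x̄ = 19.10 in, ȳ = 101.00 in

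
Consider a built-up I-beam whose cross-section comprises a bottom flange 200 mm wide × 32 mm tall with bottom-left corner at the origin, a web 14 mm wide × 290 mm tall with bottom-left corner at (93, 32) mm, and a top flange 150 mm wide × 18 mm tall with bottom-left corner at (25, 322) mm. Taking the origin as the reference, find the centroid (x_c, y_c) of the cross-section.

bottom flange: A = 200 × 32 = 6400.00, centroid at (100.00, 16.00).
web: A = 14 × 290 = 4060.00, centroid at (100.00, 177.00).
top flange: A = 150 × 18 = 2700.00, centroid at (100.00, 331.00).
ΣA = 13160.00 mm²
ΣAx_c = (6400.00)(100.00) + (4060.00)(100.00) + (2700.00)(100.00) = 1316000.00 mm³
ΣAy_c = (6400.00)(16.00) + (4060.00)(177.00) + (2700.00)(331.00) = 1714720.00 mm³
x_c = 1316000.00 / 13160.00 = 100.00 mm
y_c = 1714720.00 / 13160.00 = 130.30 mm

x_c = 100.00 mm, y_c = 130.30 mm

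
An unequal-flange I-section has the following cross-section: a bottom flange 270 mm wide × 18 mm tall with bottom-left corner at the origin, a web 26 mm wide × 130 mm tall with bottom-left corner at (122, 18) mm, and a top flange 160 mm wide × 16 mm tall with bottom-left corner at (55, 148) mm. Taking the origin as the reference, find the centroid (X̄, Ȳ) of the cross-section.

Part | A | x̄ᵢ | ȳᵢ | A·x̄ᵢ | A·ȳᵢ
bottom flange | 4860.00 | 135.00 | 9.00 | 656100.00 | 43740.00
web | 3380.00 | 135.00 | 83.00 | 456300.00 | 280540.00
top flange | 2560.00 | 135.00 | 156.00 | 345600.00 | 399360.00
Σ | 10800.00 |  |  | 1458000.00 | 723640.00
X̄ = 1458000.00 / 10800.00 = 135.00 mm
Ȳ = 723640.00 / 10800.00 = 67.00 mm

X̄ = 135.00 mm, Ȳ = 67.00 mm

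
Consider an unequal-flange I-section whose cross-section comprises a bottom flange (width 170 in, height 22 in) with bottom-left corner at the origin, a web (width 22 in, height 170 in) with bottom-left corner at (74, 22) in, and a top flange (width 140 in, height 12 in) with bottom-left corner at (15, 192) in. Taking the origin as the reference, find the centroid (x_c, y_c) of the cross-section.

Part | A | x̄ᵢ | ȳᵢ | A·x̄ᵢ | A·ȳᵢ
bottom flange | 3740.00 | 85.00 | 11.00 | 317900.00 | 41140.00
web | 3740.00 | 85.00 | 107.00 | 317900.00 | 400180.00
top flange | 1680.00 | 85.00 | 198.00 | 142800.00 | 332640.00
Σ | 9160.00 |  |  | 778600.00 | 773960.00
x_c = 778600.00 / 9160.00 = 85.00 in
y_c = 773960.00 / 9160.00 = 84.49 in

x_c = 85.00 in, y_c = 84.49 in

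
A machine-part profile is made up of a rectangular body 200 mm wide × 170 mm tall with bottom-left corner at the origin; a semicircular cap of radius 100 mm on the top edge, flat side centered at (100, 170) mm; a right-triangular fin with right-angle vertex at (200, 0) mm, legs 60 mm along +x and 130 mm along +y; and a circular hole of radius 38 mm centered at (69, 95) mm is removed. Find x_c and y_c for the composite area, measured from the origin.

rectangular body: A = 200 × 170 = 34000.00, centroid at (100.00, 85.00).
semicircular top: A = ½π·100² = 15707.96, centroid at (100.00, 212.44).
triangular fin: A = ½·60·130 = 3900.00, centroid at (220.00, 43.33).
hole: A = −π·38² = -4536.46, centroid at (69.00, 95.00).
ΣA = 49071.50 mm²
ΣAx_c = (34000.00)(100.00) + (15707.96)(100.00) + (3900.00)(220.00) + (-4536.46)(69.00) = 5515780.60 mm³
ΣAy_c = (34000.00)(85.00) + (15707.96)(212.44) + (3900.00)(43.33) + (-4536.46)(95.00) = 5965056.74 mm³
x_c = 5515780.60 / 49071.50 = 112.40 mm
y_c = 5965056.74 / 49071.50 = 121.56 mm

x_c = 112.40 mm, y_c = 121.56 mm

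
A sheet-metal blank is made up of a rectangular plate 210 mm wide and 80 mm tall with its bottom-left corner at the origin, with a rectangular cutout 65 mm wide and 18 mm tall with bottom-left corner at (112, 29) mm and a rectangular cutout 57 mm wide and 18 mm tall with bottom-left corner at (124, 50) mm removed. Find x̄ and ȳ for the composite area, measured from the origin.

plate: A = 210 × 80 = 16800.00, centroid at (105.00, 40.00).
hole 1: A = −(65 × 18) = -1170.00, centroid at (144.50, 38.00).
hole 2: A = −(57 × 18) = -1026.00, centroid at (152.50, 59.00).
ΣA = 14604.00 mm²
ΣAx̄ = (16800.00)(105.00) + (-1170.00)(144.50) + (-1026.00)(152.50) = 1438470.00 mm³
ΣAȳ = (16800.00)(40.00) + (-1170.00)(38.00) + (-1026.00)(59.00) = 567006.00 mm³
x̄ = 1438470.00 / 14604.00 = 98.50 mm
ȳ = 567006.00 / 14604.00 = 38.83 mm

x̄ = 98.50 mm, ȳ = 38.83 mm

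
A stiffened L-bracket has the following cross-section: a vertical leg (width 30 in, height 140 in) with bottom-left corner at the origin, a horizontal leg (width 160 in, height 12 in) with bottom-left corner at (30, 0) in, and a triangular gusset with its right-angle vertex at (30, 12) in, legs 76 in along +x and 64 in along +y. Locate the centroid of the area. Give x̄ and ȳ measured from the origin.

vertical leg: A = 30 × 140 = 4200.00, centroid at (15.00, 70.00).
horizontal leg: A = 160 × 12 = 1920.00, centroid at (110.00, 6.00).
gusset: A = ½·76·64 = 2432.00, centroid at (55.33, 33.33).
ΣA = 8552.00 in², ΣAx̄ = 408770.67 in³, ΣAȳ = 386586.67 in³.
x̄ = 408770.67/8552.00 = 47.80 in; ȳ = 386586.67/8552.00 = 45.20 in.

x̄ = 47.80 in, ȳ = 45.20 in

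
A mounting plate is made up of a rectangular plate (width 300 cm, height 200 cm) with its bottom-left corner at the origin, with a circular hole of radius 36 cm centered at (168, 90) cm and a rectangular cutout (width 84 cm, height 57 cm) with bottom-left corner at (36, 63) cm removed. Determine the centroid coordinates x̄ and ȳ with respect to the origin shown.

x̄ = 155.31 cm, ȳ = 101.59 cm

plate: A = 300 × 200 = 60000.00, centroid at (150.00, 100.00).
hole 1: A = −π·36² = -4071.50, centroid at (168.00, 90.00).
hole 2: A = −(84 × 57) = -4788.00, centroid at (78.00, 91.50).
ΣA = 51140.50 cm², ΣAx̄ = 7942523.31 cm³, ΣAȳ = 5195462.63 cm³.
x̄ = 7942523.31/51140.50 = 155.31 cm; ȳ = 5195462.63/51140.50 = 101.59 cm.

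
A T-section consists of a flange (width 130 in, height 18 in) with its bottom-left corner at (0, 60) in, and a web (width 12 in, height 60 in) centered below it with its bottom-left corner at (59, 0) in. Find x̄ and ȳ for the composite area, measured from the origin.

x̄ = 65.00 in, ȳ = 59.82 in

web: A = 12 × 60 = 720.00, centroid at (65.00, 30.00).
flange: A = 130 × 18 = 2340.00, centroid at (65.00, 69.00).
ΣA = 3060.00 in², ΣAx̄ = 198900.00 in³, ΣAȳ = 183060.00 in³.
x̄ = 198900.00/3060.00 = 65.00 in; ȳ = 183060.00/3060.00 = 59.82 in.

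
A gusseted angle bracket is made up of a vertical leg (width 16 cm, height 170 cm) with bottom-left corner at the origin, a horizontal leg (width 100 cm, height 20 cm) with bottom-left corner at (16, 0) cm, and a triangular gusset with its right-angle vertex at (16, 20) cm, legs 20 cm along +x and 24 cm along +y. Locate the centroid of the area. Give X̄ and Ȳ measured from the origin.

vertical leg: A = 16 × 170 = 2720.00, centroid at (8.00, 85.00).
horizontal leg: A = 100 × 20 = 2000.00, centroid at (66.00, 10.00).
gusset: A = ½·20·24 = 240.00, centroid at (22.67, 28.00).
ΣA = 4960.00 cm², ΣAX̄ = 159200.00 cm³, ΣAȲ = 257920.00 cm³.
X̄ = 159200.00/4960.00 = 32.10 cm; Ȳ = 257920.00/4960.00 = 52.00 cm.

X̄ = 32.10 cm, Ȳ = 52.00 cm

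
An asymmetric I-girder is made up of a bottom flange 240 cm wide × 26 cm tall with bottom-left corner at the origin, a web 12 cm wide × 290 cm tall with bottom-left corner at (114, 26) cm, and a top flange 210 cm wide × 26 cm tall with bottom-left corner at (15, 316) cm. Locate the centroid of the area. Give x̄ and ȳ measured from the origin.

Part | A | x̄ᵢ | ȳᵢ | A·x̄ᵢ | A·ȳᵢ
bottom flange | 6240.00 | 120.00 | 13.00 | 748800.00 | 81120.00
web | 3480.00 | 120.00 | 171.00 | 417600.00 | 595080.00
top flange | 5460.00 | 120.00 | 329.00 | 655200.00 | 1796340.00
Σ | 15180.00 |  |  | 1821600.00 | 2472540.00
x̄ = 1821600.00 / 15180.00 = 120.00 cm
ȳ = 2472540.00 / 15180.00 = 162.88 cm

x̄ = 120.00 cm, ȳ = 162.88 cm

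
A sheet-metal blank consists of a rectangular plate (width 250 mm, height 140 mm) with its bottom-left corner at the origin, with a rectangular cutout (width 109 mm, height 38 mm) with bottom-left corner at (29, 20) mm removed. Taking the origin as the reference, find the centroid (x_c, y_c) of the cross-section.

x_c = 130.57 mm, y_c = 74.16 mm

plate: A = 250 × 140 = 35000.00, centroid at (125.00, 70.00).
hole: A = −(109 × 38) = -4142.00, centroid at (83.50, 39.00).
ΣA = 30858.00 mm², ΣAx_c = 4029143.00 mm³, ΣAy_c = 2288462.00 mm³.
x_c = 4029143.00/30858.00 = 130.57 mm; y_c = 2288462.00/30858.00 = 74.16 mm.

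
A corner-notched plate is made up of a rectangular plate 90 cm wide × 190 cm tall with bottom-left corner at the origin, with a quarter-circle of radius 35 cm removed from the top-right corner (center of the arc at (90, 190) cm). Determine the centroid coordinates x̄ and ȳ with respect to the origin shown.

Part | A | x̄ᵢ | ȳᵢ | A·x̄ᵢ | A·ȳᵢ
plate | 17100.00 | 45.00 | 95.00 | 769500.00 | 1624500.00
removed quarter-circle | -962.11 | 75.15 | 175.15 | -72298.48 | -168509.76
Σ | 16137.89 |  |  | 697201.52 | 1455990.24
x̄ = 697201.52 / 16137.89 = 43.20 cm
ȳ = 1455990.24 / 16137.89 = 90.22 cm

x̄ = 43.20 cm, ȳ = 90.22 cm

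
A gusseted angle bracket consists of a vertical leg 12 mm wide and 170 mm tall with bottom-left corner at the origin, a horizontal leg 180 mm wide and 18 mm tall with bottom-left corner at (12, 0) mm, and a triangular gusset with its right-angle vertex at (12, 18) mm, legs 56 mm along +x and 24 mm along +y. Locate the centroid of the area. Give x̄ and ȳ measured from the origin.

x̄ = 61.04 mm, ȳ = 36.97 mm

Part | A | x̄ᵢ | ȳᵢ | A·x̄ᵢ | A·ȳᵢ
vertical leg | 2040.00 | 6.00 | 85.00 | 12240.00 | 173400.00
horizontal leg | 3240.00 | 102.00 | 9.00 | 330480.00 | 29160.00
gusset | 672.00 | 30.67 | 26.00 | 20608.00 | 17472.00
Σ | 5952.00 |  |  | 363328.00 | 220032.00
x̄ = 363328.00 / 5952.00 = 61.04 mm
ȳ = 220032.00 / 5952.00 = 36.97 mm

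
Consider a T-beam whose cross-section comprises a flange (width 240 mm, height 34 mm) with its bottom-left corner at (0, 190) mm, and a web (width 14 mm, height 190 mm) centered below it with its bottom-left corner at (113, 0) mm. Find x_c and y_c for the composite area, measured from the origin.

web: A = 14 × 190 = 2660.00, centroid at (120.00, 95.00).
flange: A = 240 × 34 = 8160.00, centroid at (120.00, 207.00).
ΣA = 10820.00 mm², ΣAx_c = 1298400.00 mm³, ΣAy_c = 1941820.00 mm³.
x_c = 1298400.00/10820.00 = 120.00 mm; y_c = 1941820.00/10820.00 = 179.47 mm.

x_c = 120.00 mm, y_c = 179.47 mm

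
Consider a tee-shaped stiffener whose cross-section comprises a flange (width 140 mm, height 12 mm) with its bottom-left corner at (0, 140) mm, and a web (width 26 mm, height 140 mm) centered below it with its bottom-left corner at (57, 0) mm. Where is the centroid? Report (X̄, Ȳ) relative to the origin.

Part | A | x̄ᵢ | ȳᵢ | A·x̄ᵢ | A·ȳᵢ
web | 3640.00 | 70.00 | 70.00 | 254800.00 | 254800.00
flange | 1680.00 | 70.00 | 146.00 | 117600.00 | 245280.00
Σ | 5320.00 |  |  | 372400.00 | 500080.00
X̄ = 372400.00 / 5320.00 = 70.00 mm
Ȳ = 500080.00 / 5320.00 = 94.00 mm

X̄ = 70.00 mm, Ȳ = 94.00 mm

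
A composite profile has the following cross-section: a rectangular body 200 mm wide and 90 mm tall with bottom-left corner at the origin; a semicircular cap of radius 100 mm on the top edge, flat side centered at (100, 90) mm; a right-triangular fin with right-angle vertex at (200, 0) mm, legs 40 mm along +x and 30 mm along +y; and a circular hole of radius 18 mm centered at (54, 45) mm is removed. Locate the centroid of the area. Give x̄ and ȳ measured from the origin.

Part | A | x̄ᵢ | ȳᵢ | A·x̄ᵢ | A·ȳᵢ
rectangular body | 18000.00 | 100.00 | 45.00 | 1800000.00 | 810000.00
semicircular top | 15707.96 | 100.00 | 132.44 | 1570796.33 | 2080383.36
triangular fin | 600.00 | 213.33 | 10.00 | 128000.00 | 6000.00
hole | -1017.88 | 54.00 | 45.00 | -54965.31 | -45804.42
Σ | 33290.09 |  |  | 3443831.02 | 2850578.94
x̄ = 3443831.02 / 33290.09 = 103.45 mm
ȳ = 2850578.94 / 33290.09 = 85.63 mm

x̄ = 103.45 mm, ȳ = 85.63 mm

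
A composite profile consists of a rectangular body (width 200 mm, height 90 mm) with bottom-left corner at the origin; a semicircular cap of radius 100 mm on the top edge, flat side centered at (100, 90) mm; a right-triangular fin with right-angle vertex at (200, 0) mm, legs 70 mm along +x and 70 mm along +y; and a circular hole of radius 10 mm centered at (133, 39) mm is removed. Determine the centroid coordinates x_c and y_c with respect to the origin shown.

rectangular body: A = 200 × 90 = 18000.00, centroid at (100.00, 45.00).
semicircular top: A = ½π·100² = 15707.96, centroid at (100.00, 132.44).
triangular fin: A = ½·70·70 = 2450.00, centroid at (223.33, 23.33).
hole: A = −π·10² = -314.16, centroid at (133.00, 39.00).
ΣA = 35843.80 mm²
ΣAx_c = (18000.00)(100.00) + (15707.96)(100.00) + (2450.00)(223.33) + (-314.16)(133.00) = 3876179.81 mm³
ΣAy_c = (18000.00)(45.00) + (15707.96)(132.44) + (2450.00)(23.33) + (-314.16)(39.00) = 2935297.82 mm³
x_c = 3876179.81 / 35843.80 = 108.14 mm
y_c = 2935297.82 / 35843.80 = 81.89 mm

x_c = 108.14 mm, y_c = 81.89 mm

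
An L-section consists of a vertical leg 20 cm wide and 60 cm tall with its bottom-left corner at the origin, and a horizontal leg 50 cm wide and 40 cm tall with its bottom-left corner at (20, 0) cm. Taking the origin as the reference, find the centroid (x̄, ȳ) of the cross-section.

x̄ = 31.88 cm, ȳ = 23.75 cm

vertical leg: A = 20 × 60 = 1200.00, centroid at (10.00, 30.00).
horizontal leg: A = 50 × 40 = 2000.00, centroid at (45.00, 20.00).
ΣA = 3200.00 cm², ΣAx̄ = 102000.00 cm³, ΣAȳ = 76000.00 cm³.
x̄ = 102000.00/3200.00 = 31.88 cm; ȳ = 76000.00/3200.00 = 23.75 cm.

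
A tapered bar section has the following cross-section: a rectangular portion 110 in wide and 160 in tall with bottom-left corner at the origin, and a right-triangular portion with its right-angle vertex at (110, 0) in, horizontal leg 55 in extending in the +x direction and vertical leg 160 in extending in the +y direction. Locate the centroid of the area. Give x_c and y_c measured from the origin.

x_c = 69.67 in, y_c = 74.67 in

Part | A | x̄ᵢ | ȳᵢ | A·x̄ᵢ | A·ȳᵢ
rectangular portion | 17600.00 | 55.00 | 80.00 | 968000.00 | 1408000.00
triangular portion | 4400.00 | 128.33 | 53.33 | 564666.67 | 234666.67
Σ | 22000.00 |  |  | 1532666.67 | 1642666.67
x_c = 1532666.67 / 22000.00 = 69.67 in
y_c = 1642666.67 / 22000.00 = 74.67 in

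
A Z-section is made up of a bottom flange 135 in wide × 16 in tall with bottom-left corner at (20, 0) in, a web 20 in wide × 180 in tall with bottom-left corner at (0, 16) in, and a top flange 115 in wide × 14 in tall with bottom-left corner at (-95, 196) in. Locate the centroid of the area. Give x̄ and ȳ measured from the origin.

bottom flange: A = 135 × 16 = 2160.00, centroid at (87.50, 8.00).
web: A = 20 × 180 = 3600.00, centroid at (10.00, 106.00).
top flange: A = 115 × 14 = 1610.00, centroid at (-37.50, 203.00).
ΣA = 7370.00 in², ΣAx̄ = 164625.00 in³, ΣAȳ = 725710.00 in³.
x̄ = 164625.00/7370.00 = 22.34 in; ȳ = 725710.00/7370.00 = 98.47 in.

x̄ = 22.34 in, ȳ = 98.47 in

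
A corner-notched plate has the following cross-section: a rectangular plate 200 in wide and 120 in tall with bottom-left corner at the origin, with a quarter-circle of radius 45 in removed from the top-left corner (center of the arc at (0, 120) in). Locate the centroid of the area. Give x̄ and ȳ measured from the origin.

x̄ = 105.74 in, ȳ = 57.10 in

plate: A = 200 × 120 = 24000.00, centroid at (100.00, 60.00).
removed quarter-circle: A = −¼π·45² = -1590.43, centroid at (19.10, 100.90).
ΣA = 22409.57 in²
ΣAx̄ = (24000.00)(100.00) + (-1590.43)(19.10) = 2369625.00 in³
ΣAȳ = (24000.00)(60.00) + (-1590.43)(100.90) = 1279523.25 in³
x̄ = 2369625.00 / 22409.57 = 105.74 in
ȳ = 1279523.25 / 22409.57 = 57.10 in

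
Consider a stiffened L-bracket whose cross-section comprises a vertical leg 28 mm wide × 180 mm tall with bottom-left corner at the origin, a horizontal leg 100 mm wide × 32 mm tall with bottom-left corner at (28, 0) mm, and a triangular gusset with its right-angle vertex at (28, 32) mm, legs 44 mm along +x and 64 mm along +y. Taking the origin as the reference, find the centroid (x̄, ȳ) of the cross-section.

x̄ = 39.41 mm, ȳ = 60.11 mm

Part | A | x̄ᵢ | ȳᵢ | A·x̄ᵢ | A·ȳᵢ
vertical leg | 5040.00 | 14.00 | 90.00 | 70560.00 | 453600.00
horizontal leg | 3200.00 | 78.00 | 16.00 | 249600.00 | 51200.00
gusset | 1408.00 | 42.67 | 53.33 | 60074.67 | 75093.33
Σ | 9648.00 |  |  | 380234.67 | 579893.33
x̄ = 380234.67 / 9648.00 = 39.41 mm
ȳ = 579893.33 / 9648.00 = 60.11 mm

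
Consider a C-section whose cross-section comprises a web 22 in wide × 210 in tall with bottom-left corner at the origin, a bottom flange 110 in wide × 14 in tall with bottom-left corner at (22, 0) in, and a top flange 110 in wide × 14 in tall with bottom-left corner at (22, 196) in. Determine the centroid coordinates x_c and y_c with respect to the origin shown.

web: A = 22 × 210 = 4620.00, centroid at (11.00, 105.00).
bottom flange: A = 110 × 14 = 1540.00, centroid at (77.00, 7.00).
top flange: A = 110 × 14 = 1540.00, centroid at (77.00, 203.00).
ΣA = 7700.00 in²
ΣAx_c = (4620.00)(11.00) + (1540.00)(77.00) + (1540.00)(77.00) = 287980.00 in³
ΣAy_c = (4620.00)(105.00) + (1540.00)(7.00) + (1540.00)(203.00) = 808500.00 in³
x_c = 287980.00 / 7700.00 = 37.40 in
y_c = 808500.00 / 7700.00 = 105.00 in

x_c = 37.40 in, y_c = 105.00 in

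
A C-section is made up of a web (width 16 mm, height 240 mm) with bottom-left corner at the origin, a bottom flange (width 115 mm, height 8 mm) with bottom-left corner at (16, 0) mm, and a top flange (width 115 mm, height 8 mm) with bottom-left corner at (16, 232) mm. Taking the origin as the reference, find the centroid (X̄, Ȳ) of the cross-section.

X̄ = 29.22 mm, Ȳ = 120.00 mm

web: A = 16 × 240 = 3840.00, centroid at (8.00, 120.00).
bottom flange: A = 115 × 8 = 920.00, centroid at (73.50, 4.00).
top flange: A = 115 × 8 = 920.00, centroid at (73.50, 236.00).
ΣA = 5680.00 mm²
ΣAX̄ = (3840.00)(8.00) + (920.00)(73.50) + (920.00)(73.50) = 165960.00 mm³
ΣAȲ = (3840.00)(120.00) + (920.00)(4.00) + (920.00)(236.00) = 681600.00 mm³
X̄ = 165960.00 / 5680.00 = 29.22 mm
Ȳ = 681600.00 / 5680.00 = 120.00 mm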